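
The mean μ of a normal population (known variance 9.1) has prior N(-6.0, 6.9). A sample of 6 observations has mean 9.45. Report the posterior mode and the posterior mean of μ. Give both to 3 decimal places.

Posterior for μ is Normal. Precision-weighted mean: (1/6.9·-6.0 + 6/9.1·9.45) / (1/6.9 + 6/9.1) = 6.666.
A Normal posterior is symmetric, so mode = mean.

μ_MAP = 6.666, E[μ|data] = 6.666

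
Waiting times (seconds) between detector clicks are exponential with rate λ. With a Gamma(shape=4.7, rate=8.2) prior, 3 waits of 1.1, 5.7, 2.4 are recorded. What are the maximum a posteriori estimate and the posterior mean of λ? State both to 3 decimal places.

Σ times = 9.2. Posterior: Gamma(shape = 4.7+3 = 7.7, rate = 8.2+9.2 = 17.4).
Mode = (α−1)/β = 6.7/17.4 = 0.385.
Mean = α/β = 7.7/17.4 = 0.443.
The posterior is right-skewed, so the mean exceeds the mode.

MAP = 0.385, posterior mean = 0.443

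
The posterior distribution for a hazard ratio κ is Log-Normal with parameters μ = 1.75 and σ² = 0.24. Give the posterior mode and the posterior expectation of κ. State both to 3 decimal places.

MAP: 4.527. Posterior mean: 6.488.

Mode = exp(μ − σ²) = exp(1.51) = 4.527.
Mean = exp(μ + σ²/2) = exp(1.870) = 6.488.
Mean > mode: the posterior has a right tail.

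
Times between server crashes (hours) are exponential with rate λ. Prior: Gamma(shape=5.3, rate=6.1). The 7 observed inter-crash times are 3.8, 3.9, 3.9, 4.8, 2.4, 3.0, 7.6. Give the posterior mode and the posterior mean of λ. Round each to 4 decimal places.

Σ times = 29.4. Posterior: Gamma(shape = 5.3+7 = 12.3, rate = 6.1+29.4 = 35.5).
Mode = (α−1)/β = 11.3/35.5 = 0.3183.
Mean = α/β = 12.3/35.5 = 0.3465.
The mean is pulled above the mode by the posterior's right skew.

posterior mode = 0.3183, posterior mean = 0.3465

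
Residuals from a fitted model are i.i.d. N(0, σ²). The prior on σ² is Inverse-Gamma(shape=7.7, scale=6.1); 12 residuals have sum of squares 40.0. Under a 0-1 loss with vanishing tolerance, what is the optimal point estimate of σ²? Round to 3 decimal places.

Posterior: Inverse-Gamma(shape = 7.7+12/2 = 13.7, scale = 6.1+40.0/2 = 26.1).
Mode = β/(α+1) = 26.1/14.7 = 1.776.
Mean = β/(α−1) = 26.1/12.7 = 2.055.
This is the posterior mode — the MAP estimate.

1.776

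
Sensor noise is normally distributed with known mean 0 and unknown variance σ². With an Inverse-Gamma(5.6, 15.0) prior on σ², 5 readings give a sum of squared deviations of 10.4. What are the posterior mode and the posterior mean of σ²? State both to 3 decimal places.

MAP = 2.220, posterior mean = 2.845

Posterior: Inverse-Gamma(shape = 5.6+5/2 = 8.1, scale = 15.0+10.4/2 = 20.2).
Mode = β/(α+1) = 20.2/9.1 = 2.220.
Mean = β/(α−1) = 20.2/7.1 = 2.845.
Right-skewed posterior ⇒ mode < mean.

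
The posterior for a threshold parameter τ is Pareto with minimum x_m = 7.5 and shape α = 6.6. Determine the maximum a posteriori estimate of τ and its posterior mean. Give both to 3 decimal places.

The Pareto density is strictly decreasing on [x_m, ∞), so the mode is x_m = 7.500.
Mean = α·x_m/(α−1) = 6.6·7.5/5.6 = 8.839.
Right-skewed posterior ⇒ mode < mean.

MAP: 7.500. Posterior mean: 8.839.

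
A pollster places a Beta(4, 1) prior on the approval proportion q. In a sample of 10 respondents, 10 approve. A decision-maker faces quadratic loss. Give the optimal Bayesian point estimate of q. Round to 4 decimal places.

0.9333

Posterior: Beta(4+10, 1+0) = Beta(14, 1).
Since β = 1 ≤ 1 and α > 1, the Beta density is monotone increasing on [0,1]; the mode is at 1.
Mean = 14/(14+1) = 0.9333.
Quadratic loss ⇒ the optimal estimator is the posterior mean.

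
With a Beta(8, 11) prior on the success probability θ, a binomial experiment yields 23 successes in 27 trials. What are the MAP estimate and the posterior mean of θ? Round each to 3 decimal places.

Posterior: Beta(8+23, 11+4) = Beta(31, 15).
Mode = (31−1)/(31+15−2) = 30/44 = 0.682.
Mean = 31/(31+15) = 31/46 = 0.674.

MAP = 0.682, posterior mean = 0.674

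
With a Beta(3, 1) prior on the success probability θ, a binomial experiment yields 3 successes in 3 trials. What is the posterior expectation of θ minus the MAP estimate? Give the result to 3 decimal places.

-0.143

Posterior: Beta(3+3, 1+0) = Beta(6, 1).
Since β = 1 ≤ 1 and α > 1, the Beta density is monotone increasing on [0,1]; the mode is at 1.
Mean = 6/(6+1) = 0.857.
Difference = 0.857 − 1.000 = -0.143.
The posterior is left-skewed, so the mode exceeds the mean.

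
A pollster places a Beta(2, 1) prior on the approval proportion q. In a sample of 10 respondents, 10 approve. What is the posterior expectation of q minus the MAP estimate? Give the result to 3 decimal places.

Posterior: Beta(2+10, 1+0) = Beta(12, 1).
Since β = 1 ≤ 1 and α > 1, the Beta density is monotone increasing on [0,1]; the mode is at 1.
Mean = 12/(12+1) = 0.923.
Difference = 0.923 − 1.000 = -0.077.
Mode > mean: the posterior has a left tail.

-0.077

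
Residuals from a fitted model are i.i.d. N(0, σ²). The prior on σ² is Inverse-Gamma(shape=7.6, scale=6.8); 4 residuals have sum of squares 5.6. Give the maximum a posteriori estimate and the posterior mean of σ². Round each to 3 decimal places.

Posterior: Inverse-Gamma(shape = 7.6+4/2 = 9.6, scale = 6.8+5.6/2 = 9.6).
Mode = β/(α+1) = 9.6/10.6 = 0.906.
Mean = β/(α−1) = 9.6/8.6 = 1.116.

σ²_MAP = 0.906, E[σ²|data] = 1.116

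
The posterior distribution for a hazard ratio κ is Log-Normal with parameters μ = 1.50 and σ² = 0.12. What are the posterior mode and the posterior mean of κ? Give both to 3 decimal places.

MAP = 3.975; posterior mean = 4.759

Mode = exp(μ − σ²) = exp(1.38) = 3.975.
Mean = exp(μ + σ²/2) = exp(1.560) = 4.759.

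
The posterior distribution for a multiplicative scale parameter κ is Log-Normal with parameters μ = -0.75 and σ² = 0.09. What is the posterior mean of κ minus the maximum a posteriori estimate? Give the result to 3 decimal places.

0.062

Mode = exp(μ − σ²) = exp(-0.84) = 0.432.
Mean = exp(μ + σ²/2) = exp(-0.705) = 0.494.
Difference = 0.494 − 0.432 = 0.062.
Right-skewed posterior ⇒ mode < mean.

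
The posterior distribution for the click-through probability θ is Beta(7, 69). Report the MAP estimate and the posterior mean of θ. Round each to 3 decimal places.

MAP: 0.081. Posterior mean: 0.092.

Mode = (7−1)/(7+69−2) = 6/74 = 0.081.
Mean = 7/(7+69) = 7/76 = 0.092.
Mean > mode: the posterior has a right tail.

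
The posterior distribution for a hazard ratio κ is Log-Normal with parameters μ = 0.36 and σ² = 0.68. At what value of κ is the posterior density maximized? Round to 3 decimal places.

0.726

Mode = exp(μ − σ²) = exp(-0.32) = 0.726.
Mean = exp(μ + σ²/2) = exp(0.700) = 2.014.
This is the posterior mode — the MAP estimate.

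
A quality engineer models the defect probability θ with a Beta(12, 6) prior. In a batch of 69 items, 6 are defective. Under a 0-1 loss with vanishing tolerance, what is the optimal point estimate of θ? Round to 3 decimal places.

Posterior: Beta(12+6, 6+63) = Beta(18, 69).
Mode = (18−1)/(18+69−2) = 17/85 = 0.200.
Mean = 18/(18+69) = 18/87 = 0.207.
This is the posterior mode — the MAP estimate.

0.200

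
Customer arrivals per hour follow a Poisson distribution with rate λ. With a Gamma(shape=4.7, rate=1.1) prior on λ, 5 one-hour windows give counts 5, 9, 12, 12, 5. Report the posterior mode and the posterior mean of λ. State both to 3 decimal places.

posterior mode = 7.656, posterior mean = 7.820

Σ counts = 43. Posterior: Gamma(shape = 4.7+43 = 47.7, rate = 1.1+5 = 6.1).
Mode = (α−1)/β = 46.7/6.1 = 7.656.
Mean = α/β = 47.7/6.1 = 7.820.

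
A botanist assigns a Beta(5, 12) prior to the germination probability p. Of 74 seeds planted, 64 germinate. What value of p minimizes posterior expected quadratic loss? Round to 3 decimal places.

0.758

Posterior: Beta(5+64, 12+10) = Beta(69, 22).
Mode = (69−1)/(69+22−2) = 68/89 = 0.764.
Mean = 69/(69+22) = 69/91 = 0.758.
Quadratic loss ⇒ the optimal estimator is the posterior mean.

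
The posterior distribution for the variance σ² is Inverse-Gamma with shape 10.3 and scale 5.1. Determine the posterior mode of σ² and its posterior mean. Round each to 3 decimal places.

Mode = β/(α+1) = 5.1/11.3 = 0.451.
Mean = β/(α−1) = 5.1/9.3 = 0.548.

MAP = 0.451, posterior mean = 0.548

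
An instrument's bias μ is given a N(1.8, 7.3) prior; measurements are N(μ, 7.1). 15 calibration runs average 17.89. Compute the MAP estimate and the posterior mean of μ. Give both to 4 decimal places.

Posterior for μ is Normal. Precision-weighted mean: (1/7.3·1.8 + 15/7.1·17.89) / (1/7.3 + 15/7.1) = 16.9102.
A Normal posterior is symmetric, so mode = mean.

MAP: 16.9102. Posterior mean: 16.9102.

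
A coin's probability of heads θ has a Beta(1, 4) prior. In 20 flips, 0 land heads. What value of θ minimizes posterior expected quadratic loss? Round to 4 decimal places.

0.0400

Posterior: Beta(1+0, 4+20) = Beta(1, 24).
Since α = 1 ≤ 1 and β > 1, the Beta density is monotone decreasing on [0,1]; the mode is at 0.
Mean = 1/(1+24) = 0.0400.
Quadratic loss ⇒ the optimal estimator is the posterior mean.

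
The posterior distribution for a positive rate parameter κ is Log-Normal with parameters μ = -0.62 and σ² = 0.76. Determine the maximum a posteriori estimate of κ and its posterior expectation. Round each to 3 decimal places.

maximum a posteriori estimate = 0.252, posterior expectation = 0.787

Mode = exp(μ − σ²) = exp(-1.38) = 0.252.
Mean = exp(μ + σ²/2) = exp(-0.240) = 0.787.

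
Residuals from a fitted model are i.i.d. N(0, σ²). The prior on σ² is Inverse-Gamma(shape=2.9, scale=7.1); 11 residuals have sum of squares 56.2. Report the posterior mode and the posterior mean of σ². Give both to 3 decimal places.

Posterior: Inverse-Gamma(shape = 2.9+11/2 = 8.4, scale = 7.1+56.2/2 = 35.2).
Mode = β/(α+1) = 35.2/9.4 = 3.745.
Mean = β/(α−1) = 35.2/7.4 = 4.757.

σ²_MAP = 3.745, E[σ²|data] = 4.757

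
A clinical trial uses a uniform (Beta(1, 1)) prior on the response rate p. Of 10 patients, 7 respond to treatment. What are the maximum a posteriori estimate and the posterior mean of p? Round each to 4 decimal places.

Posterior: Beta(1+7, 1+3) = Beta(8, 4).
Mode = (8−1)/(8+4−2) = 7/10 = 0.7000.
With a flat prior the MAP equals the MLE, 7/10.
Mean = 8/(8+4) = 8/12 = 0.6667.
The posterior is left-skewed, so the mode exceeds the mean.

MAP = 0.7000, posterior mean = 0.6667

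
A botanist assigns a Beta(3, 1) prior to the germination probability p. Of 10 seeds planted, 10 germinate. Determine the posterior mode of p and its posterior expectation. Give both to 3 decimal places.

Posterior: Beta(3+10, 1+0) = Beta(13, 1).
Since β = 1 ≤ 1 and α > 1, the Beta density is monotone increasing on [0,1]; the mode is at 1.
Mean = 13/(13+1) = 0.929.

MAP = 1.000, posterior mean = 0.929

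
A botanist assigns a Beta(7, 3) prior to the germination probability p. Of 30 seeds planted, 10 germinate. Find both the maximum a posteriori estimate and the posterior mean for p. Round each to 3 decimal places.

p_MAP = 0.421, E[p|data] = 0.425

Posterior: Beta(7+10, 3+20) = Beta(17, 23).
Mode = (17−1)/(17+23−2) = 16/38 = 0.421.
Mean = 17/(17+23) = 17/40 = 0.425.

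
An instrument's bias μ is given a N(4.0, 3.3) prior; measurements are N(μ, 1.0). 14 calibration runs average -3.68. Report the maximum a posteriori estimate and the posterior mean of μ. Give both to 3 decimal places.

MAP = -3.517, posterior mean = -3.517

Posterior for μ is Normal. Precision-weighted mean: (1/3.3·4.0 + 14/1.0·-3.68) / (1/3.3 + 14/1.0) = -3.517.
A Normal posterior is symmetric, so mode = mean.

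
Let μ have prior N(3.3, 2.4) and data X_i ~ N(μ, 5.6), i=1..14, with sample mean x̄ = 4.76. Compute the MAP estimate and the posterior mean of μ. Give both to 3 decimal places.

Posterior for μ is Normal. Precision-weighted mean: (1/2.4·3.3 + 14/5.6·4.76) / (1/2.4 + 14/5.6) = 4.551.
A Normal posterior is symmetric, so mode = mean.

MAP = 4.551, posterior mean = 4.551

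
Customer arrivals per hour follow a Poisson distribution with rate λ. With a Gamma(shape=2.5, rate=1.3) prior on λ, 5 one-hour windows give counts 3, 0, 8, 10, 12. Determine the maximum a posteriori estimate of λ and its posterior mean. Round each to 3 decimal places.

Σ counts = 33. Posterior: Gamma(shape = 2.5+33 = 35.5, rate = 1.3+5 = 6.3).
Mode = (α−1)/β = 34.5/6.3 = 5.476.
Mean = α/β = 35.5/6.3 = 5.635.

maximum a posteriori estimate = 5.476, posterior mean = 5.635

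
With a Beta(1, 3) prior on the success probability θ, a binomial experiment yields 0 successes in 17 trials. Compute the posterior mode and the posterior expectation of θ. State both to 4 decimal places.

Posterior: Beta(1+0, 3+17) = Beta(1, 20).
Since α = 1 ≤ 1 and β > 1, the Beta density is monotone decreasing on [0,1]; the mode is at 0.
Mean = 1/(1+20) = 0.0476.
Mean > mode: the posterior has a right tail.

MAP: 0.0000. Posterior mean: 0.0476.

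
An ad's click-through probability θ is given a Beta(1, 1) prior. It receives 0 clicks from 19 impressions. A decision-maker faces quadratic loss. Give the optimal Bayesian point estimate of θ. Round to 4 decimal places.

Posterior: Beta(1+0, 1+19) = Beta(1, 20).
Since α = 1 ≤ 1 and β > 1, the Beta density is monotone decreasing on [0,1]; the mode is at 0.
Mean = 1/(1+20) = 0.0476.
Quadratic loss ⇒ the optimal estimator is the posterior mean.

0.0476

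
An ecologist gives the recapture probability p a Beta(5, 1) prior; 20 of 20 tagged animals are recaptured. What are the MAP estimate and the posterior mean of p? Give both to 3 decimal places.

p_MAP = 1.000, E[p|data] = 0.962

Posterior: Beta(5+20, 1+0) = Beta(25, 1).
Since β = 1 ≤ 1 and α > 1, the Beta density is monotone increasing on [0,1]; the mode is at 1.
Mean = 25/(25+1) = 0.962.
Left-skewed posterior ⇒ mean < mode.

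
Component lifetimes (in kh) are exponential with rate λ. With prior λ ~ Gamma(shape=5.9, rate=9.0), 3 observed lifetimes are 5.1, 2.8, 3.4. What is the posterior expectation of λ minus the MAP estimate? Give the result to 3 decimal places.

0.049

Σ times = 11.3. Posterior: Gamma(shape = 5.9+3 = 8.9, rate = 9.0+11.3 = 20.3).
Mode = (α−1)/β = 7.9/20.3 = 0.389.
Mean = α/β = 8.9/20.3 = 0.438.
Difference = 0.438 − 0.389 = 0.049.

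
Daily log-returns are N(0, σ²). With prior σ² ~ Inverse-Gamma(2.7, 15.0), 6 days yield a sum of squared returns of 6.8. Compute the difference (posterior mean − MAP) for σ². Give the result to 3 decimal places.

1.169

Posterior: Inverse-Gamma(shape = 2.7+6/2 = 5.7, scale = 15.0+6.8/2 = 18.4).
Mode = β/(α+1) = 18.4/6.7 = 2.746.
Mean = β/(α−1) = 18.4/4.7 = 3.915.
Difference = 3.915 − 2.746 = 1.169.
Mean > mode: the posterior has a right tail.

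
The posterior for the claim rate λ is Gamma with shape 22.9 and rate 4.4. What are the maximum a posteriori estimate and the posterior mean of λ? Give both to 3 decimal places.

λ_MAP = 4.977, E[λ|data] = 5.205

Mode = (α−1)/β = 21.9/4.4 = 4.977.
Mean = α/β = 22.9/4.4 = 5.205.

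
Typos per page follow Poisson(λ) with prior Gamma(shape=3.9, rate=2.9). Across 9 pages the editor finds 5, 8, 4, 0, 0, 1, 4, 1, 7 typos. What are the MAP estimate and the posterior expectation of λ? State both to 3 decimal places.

Σ counts = 30. Posterior: Gamma(shape = 3.9+30 = 33.9, rate = 2.9+9 = 11.9).
Mode = (α−1)/β = 32.9/11.9 = 2.765.
Mean = α/β = 33.9/11.9 = 2.849.

MAP = 2.765; posterior mean = 2.849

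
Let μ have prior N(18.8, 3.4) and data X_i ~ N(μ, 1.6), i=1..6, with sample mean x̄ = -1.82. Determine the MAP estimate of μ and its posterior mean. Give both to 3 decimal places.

Posterior for μ is Normal. Precision-weighted mean: (1/3.4·18.8 + 6/1.6·-1.82) / (1/3.4 + 6/1.6) = -0.320.
A Normal posterior is symmetric, so mode = mean.

MAP: -0.320. Posterior mean: -0.320.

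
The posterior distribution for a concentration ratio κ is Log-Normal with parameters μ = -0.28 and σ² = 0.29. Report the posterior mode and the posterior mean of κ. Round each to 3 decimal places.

Mode = exp(μ − σ²) = exp(-0.57) = 0.566.
Mean = exp(μ + σ²/2) = exp(-0.135) = 0.874.
The mean is pulled above the mode by the posterior's right skew.

MAP = 0.566; posterior mean = 0.874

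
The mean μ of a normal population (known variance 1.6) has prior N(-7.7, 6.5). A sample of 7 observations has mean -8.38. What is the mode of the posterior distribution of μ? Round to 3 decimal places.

Posterior for μ is Normal. Precision-weighted mean: (1/6.5·-7.7 + 7/1.6·-8.38) / (1/6.5 + 7/1.6) = -8.357.
A Normal posterior is symmetric, so mode = mean.
This is the posterior mode — the MAP estimate.

-8.357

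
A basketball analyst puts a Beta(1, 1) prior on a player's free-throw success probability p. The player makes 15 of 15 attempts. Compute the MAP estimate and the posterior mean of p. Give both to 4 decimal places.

p_MAP = 1.0000, E[p|data] = 0.9412

Posterior: Beta(1+15, 1+0) = Beta(16, 1).
Since β = 1 ≤ 1 and α > 1, the Beta density is monotone increasing on [0,1]; the mode is at 1.
Mean = 16/(16+1) = 0.9412.
The mean is pulled below the mode by the posterior's left skew.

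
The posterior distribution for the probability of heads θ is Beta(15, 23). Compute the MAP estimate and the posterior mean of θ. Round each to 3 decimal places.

MAP estimate = 0.389, posterior mean = 0.395

Mode = (15−1)/(15+23−2) = 14/36 = 0.389.
Mean = 15/(15+23) = 15/38 = 0.395.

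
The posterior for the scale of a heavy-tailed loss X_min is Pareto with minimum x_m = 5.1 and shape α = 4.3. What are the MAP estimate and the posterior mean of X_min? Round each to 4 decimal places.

MAP = 5.1000; posterior mean = 6.6455

The Pareto density is strictly decreasing on [x_m, ∞), so the mode is x_m = 5.1000.
Mean = α·x_m/(α−1) = 4.3·5.1/3.3 = 6.6455.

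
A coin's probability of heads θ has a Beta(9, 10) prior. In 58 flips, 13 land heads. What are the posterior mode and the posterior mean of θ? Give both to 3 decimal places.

Posterior: Beta(9+13, 10+45) = Beta(22, 55).
Mode = (22−1)/(22+55−2) = 21/75 = 0.280.
Mean = 22/(22+55) = 22/77 = 0.286.

θ_MAP = 0.280, E[θ|data] = 0.286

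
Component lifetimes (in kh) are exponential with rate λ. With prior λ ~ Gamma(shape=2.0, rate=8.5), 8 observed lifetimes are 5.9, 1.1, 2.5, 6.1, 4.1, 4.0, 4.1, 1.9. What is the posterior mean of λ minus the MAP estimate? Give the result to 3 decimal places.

0.026

Σ times = 29.7. Posterior: Gamma(shape = 2.0+8 = 10.0, rate = 8.5+29.7 = 38.2).
Mode = (α−1)/β = 9.0/38.2 = 0.236.
Mean = α/β = 10.0/38.2 = 0.262.
Difference = 0.262 − 0.236 = 0.026.
The mean is pulled above the mode by the posterior's right skew.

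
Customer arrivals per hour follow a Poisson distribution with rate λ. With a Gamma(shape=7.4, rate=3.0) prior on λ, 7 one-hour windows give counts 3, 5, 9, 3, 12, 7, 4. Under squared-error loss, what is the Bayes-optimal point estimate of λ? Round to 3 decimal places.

5.040

Σ counts = 43. Posterior: Gamma(shape = 7.4+43 = 50.4, rate = 3.0+7 = 10.0).
Mode = (α−1)/β = 49.4/10.0 = 4.940.
Mean = α/β = 50.4/10.0 = 5.040.
Squared-error loss ⇒ the optimal estimator is the posterior mean.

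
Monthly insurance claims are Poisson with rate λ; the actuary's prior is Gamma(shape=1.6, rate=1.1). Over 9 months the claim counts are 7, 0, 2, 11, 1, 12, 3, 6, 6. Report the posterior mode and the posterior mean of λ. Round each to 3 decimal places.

MAP = 4.812, posterior mean = 4.911

Σ counts = 48. Posterior: Gamma(shape = 1.6+48 = 49.6, rate = 1.1+9 = 10.1).
Mode = (α−1)/β = 48.6/10.1 = 4.812.
Mean = α/β = 49.6/10.1 = 4.911.
The mean is pulled above the mode by the posterior's right skew.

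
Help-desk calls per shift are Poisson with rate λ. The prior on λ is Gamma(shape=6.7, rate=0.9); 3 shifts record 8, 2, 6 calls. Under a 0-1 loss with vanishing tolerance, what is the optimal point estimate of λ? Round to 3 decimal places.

Σ counts = 16. Posterior: Gamma(shape = 6.7+16 = 22.7, rate = 0.9+3 = 3.9).
Mode = (α−1)/β = 21.7/3.9 = 5.564.
Mean = α/β = 22.7/3.9 = 5.821.
This is the posterior mode — the MAP estimate.

5.564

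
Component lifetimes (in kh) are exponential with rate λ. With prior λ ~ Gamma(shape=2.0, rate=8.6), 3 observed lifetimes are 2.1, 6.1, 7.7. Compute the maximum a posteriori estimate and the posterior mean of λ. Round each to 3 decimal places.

Σ times = 15.9. Posterior: Gamma(shape = 2.0+3 = 5.0, rate = 8.6+15.9 = 24.5).
Mode = (α−1)/β = 4.0/24.5 = 0.163.
Mean = α/β = 5.0/24.5 = 0.204.

maximum a posteriori estimate = 0.163, posterior mean = 0.204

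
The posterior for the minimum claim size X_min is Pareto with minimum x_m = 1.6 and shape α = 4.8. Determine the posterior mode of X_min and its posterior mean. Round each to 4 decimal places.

MAP: 1.6000. Posterior mean: 2.0211.

The Pareto density is strictly decreasing on [x_m, ∞), so the mode is x_m = 1.6000.
Mean = α·x_m/(α−1) = 4.8·1.6/3.8 = 2.0211.
The posterior is right-skewed, so the mean exceeds the mode.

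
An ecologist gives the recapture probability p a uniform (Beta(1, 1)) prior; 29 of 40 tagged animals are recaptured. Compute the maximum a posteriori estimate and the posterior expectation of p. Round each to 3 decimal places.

Posterior: Beta(1+29, 1+11) = Beta(30, 12).
Mode = (30−1)/(30+12−2) = 29/40 = 0.725.
Mean = 30/(30+12) = 30/42 = 0.714.
Mode > mean: the posterior has a left tail.

MAP: 0.725. Posterior mean: 0.714.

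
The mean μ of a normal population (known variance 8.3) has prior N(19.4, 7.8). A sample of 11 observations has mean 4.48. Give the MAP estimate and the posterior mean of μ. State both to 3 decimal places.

Posterior for μ is Normal. Precision-weighted mean: (1/7.8·19.4 + 11/8.3·4.48) / (1/7.8 + 11/8.3) = 5.796.
A Normal posterior is symmetric, so mode = mean.

μ_MAP = 5.796, E[μ|data] = 5.796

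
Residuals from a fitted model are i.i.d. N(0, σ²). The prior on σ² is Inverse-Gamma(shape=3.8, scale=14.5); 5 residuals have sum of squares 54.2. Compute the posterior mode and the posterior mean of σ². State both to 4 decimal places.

MAP = 5.6986, posterior mean = 7.8491

Posterior: Inverse-Gamma(shape = 3.8+5/2 = 6.3, scale = 14.5+54.2/2 = 41.6).
Mode = β/(α+1) = 41.6/7.3 = 5.6986.
Mean = β/(α−1) = 41.6/5.3 = 7.8491.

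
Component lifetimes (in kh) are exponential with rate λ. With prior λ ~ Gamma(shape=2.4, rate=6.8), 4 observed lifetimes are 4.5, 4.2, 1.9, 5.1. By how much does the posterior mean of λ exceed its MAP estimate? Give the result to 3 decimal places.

0.044

Σ times = 15.7. Posterior: Gamma(shape = 2.4+4 = 6.4, rate = 6.8+15.7 = 22.5).
Mode = (α−1)/β = 5.4/22.5 = 0.240.
Mean = α/β = 6.4/22.5 = 0.284.
Difference = 0.284 − 0.240 = 0.044.
Mean > mode: the posterior has a right tail.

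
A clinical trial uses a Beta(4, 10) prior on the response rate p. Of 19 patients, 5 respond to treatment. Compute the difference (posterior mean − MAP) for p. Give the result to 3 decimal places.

0.015

Posterior: Beta(4+5, 10+14) = Beta(9, 24).
Mode = (9−1)/(9+24−2) = 8/31 = 0.258.
Mean = 9/(9+24) = 9/33 = 0.273.
Difference = 0.273 − 0.258 = 0.015.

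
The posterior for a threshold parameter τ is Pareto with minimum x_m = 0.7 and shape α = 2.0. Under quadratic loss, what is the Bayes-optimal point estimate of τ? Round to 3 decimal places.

The Pareto density is strictly decreasing on [x_m, ∞), so the mode is x_m = 0.700.
Mean = α·x_m/(α−1) = 2.0·0.7/1.0 = 1.400.
Quadratic loss ⇒ the optimal estimator is the posterior mean.

1.400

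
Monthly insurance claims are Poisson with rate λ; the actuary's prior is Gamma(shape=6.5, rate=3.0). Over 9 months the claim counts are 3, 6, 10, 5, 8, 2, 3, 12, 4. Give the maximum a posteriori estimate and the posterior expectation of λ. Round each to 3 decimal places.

λ_MAP = 4.875, E[λ|data] = 4.958

Σ counts = 53. Posterior: Gamma(shape = 6.5+53 = 59.5, rate = 3.0+9 = 12.0).
Mode = (α−1)/β = 58.5/12.0 = 4.875.
Mean = α/β = 59.5/12.0 = 4.958.
Right-skewed posterior ⇒ mode < mean.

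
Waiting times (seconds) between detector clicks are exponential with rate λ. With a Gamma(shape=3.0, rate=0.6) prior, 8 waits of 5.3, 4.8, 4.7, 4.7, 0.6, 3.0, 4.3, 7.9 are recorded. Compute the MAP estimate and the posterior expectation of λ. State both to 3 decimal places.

MAP = 0.279, posterior mean = 0.306

Σ times = 35.3. Posterior: Gamma(shape = 3.0+8 = 11.0, rate = 0.6+35.3 = 35.9).
Mode = (α−1)/β = 10.0/35.9 = 0.279.
Mean = α/β = 11.0/35.9 = 0.306.
The posterior is right-skewed, so the mean exceeds the mode.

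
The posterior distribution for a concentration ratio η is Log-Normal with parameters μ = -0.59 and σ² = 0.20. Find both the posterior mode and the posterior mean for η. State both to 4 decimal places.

Mode = exp(μ − σ²) = exp(-0.79) = 0.4538.
Mean = exp(μ + σ²/2) = exp(-0.490) = 0.6126.
The mean is pulled above the mode by the posterior's right skew.

posterior mode = 0.4538, posterior mean = 0.6126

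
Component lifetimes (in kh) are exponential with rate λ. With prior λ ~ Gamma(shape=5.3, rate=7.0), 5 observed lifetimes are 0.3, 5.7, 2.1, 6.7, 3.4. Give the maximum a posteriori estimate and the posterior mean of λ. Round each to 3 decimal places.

MAP = 0.369, posterior mean = 0.409

Σ times = 18.2. Posterior: Gamma(shape = 5.3+5 = 10.3, rate = 7.0+18.2 = 25.2).
Mode = (α−1)/β = 9.3/25.2 = 0.369.
Mean = α/β = 10.3/25.2 = 0.409.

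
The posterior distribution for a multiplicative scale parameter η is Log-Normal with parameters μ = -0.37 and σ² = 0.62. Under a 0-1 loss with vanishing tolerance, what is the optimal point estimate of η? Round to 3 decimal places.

Mode = exp(μ − σ²) = exp(-0.99) = 0.372.
Mean = exp(μ + σ²/2) = exp(-0.060) = 0.942.
This is the posterior mode — the MAP estimate.

0.372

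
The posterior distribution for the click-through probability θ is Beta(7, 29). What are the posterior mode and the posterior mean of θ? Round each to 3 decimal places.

Mode = (7−1)/(7+29−2) = 6/34 = 0.176.
Mean = 7/(7+29) = 7/36 = 0.194.
The mean is pulled above the mode by the posterior's right skew.

θ_MAP = 0.176, E[θ|data] = 0.194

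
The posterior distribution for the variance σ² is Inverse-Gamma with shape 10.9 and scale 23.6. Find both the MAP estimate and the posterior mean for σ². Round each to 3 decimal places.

MAP = 1.983; posterior mean = 2.384

Mode = β/(α+1) = 23.6/11.9 = 1.983.
Mean = β/(α−1) = 23.6/9.9 = 2.384.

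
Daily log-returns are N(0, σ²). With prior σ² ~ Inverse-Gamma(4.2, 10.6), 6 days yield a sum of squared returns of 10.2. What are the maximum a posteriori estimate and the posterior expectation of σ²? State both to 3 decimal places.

MAP: 1.915. Posterior mean: 2.532.

Posterior: Inverse-Gamma(shape = 4.2+6/2 = 7.2, scale = 10.6+10.2/2 = 15.7).
Mode = β/(α+1) = 15.7/8.2 = 1.915.
Mean = β/(α−1) = 15.7/6.2 = 2.532.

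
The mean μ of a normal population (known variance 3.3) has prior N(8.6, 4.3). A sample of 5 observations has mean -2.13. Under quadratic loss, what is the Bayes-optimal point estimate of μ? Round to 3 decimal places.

-0.702

Posterior for μ is Normal. Precision-weighted mean: (1/4.3·8.6 + 5/3.3·-2.13) / (1/4.3 + 5/3.3) = -0.702.
A Normal posterior is symmetric, so mode = mean.
Quadratic loss ⇒ the optimal estimator is the posterior mean.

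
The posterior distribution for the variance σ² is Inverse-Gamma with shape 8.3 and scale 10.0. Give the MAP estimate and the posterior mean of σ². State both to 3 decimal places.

Mode = β/(α+1) = 10.0/9.3 = 1.075.
Mean = β/(α−1) = 10.0/7.3 = 1.370.
The mean is pulled above the mode by the posterior's right skew.

MAP estimate = 1.075, posterior mean = 1.370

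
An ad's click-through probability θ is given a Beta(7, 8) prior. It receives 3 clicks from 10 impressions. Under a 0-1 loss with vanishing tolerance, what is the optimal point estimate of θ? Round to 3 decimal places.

Posterior: Beta(7+3, 8+7) = Beta(10, 15).
Mode = (10−1)/(10+15−2) = 9/23 = 0.391.
Mean = 10/(10+15) = 10/25 = 0.400.
This is the posterior mode — the MAP estimate.

0.391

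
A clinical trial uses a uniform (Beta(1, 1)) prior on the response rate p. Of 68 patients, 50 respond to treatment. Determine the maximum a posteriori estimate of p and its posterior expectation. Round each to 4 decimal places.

Posterior: Beta(1+50, 1+18) = Beta(51, 19).
Mode = (51−1)/(51+19−2) = 50/68 = 0.7353.
With a flat prior the MAP equals the MLE, 50/68.
Mean = 51/(51+19) = 51/70 = 0.7286.

MAP: 0.7353. Posterior mean: 0.7286.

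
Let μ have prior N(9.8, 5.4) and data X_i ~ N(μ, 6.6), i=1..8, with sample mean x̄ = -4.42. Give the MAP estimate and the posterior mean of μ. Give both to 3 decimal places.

Posterior for μ is Normal. Precision-weighted mean: (1/5.4·9.8 + 8/6.6·-4.42) / (1/5.4 + 8/6.6) = -2.535.
A Normal posterior is symmetric, so mode = mean.

MAP estimate = -2.535, posterior mean = -2.535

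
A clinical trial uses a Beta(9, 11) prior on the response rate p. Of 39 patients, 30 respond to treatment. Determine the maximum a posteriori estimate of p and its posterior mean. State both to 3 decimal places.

MAP = 0.667, posterior mean = 0.661

Posterior: Beta(9+30, 11+9) = Beta(39, 20).
Mode = (39−1)/(39+20−2) = 38/57 = 0.667.
Mean = 39/(39+20) = 39/59 = 0.661.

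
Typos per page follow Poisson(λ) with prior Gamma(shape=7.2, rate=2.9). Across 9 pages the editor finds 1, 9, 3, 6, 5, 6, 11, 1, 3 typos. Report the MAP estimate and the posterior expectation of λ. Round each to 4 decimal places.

Σ counts = 45. Posterior: Gamma(shape = 7.2+45 = 52.2, rate = 2.9+9 = 11.9).
Mode = (α−1)/β = 51.2/11.9 = 4.3025.
Mean = α/β = 52.2/11.9 = 4.3866.
The mean is pulled above the mode by the posterior's right skew.

MAP: 4.3025. Posterior mean: 4.3866.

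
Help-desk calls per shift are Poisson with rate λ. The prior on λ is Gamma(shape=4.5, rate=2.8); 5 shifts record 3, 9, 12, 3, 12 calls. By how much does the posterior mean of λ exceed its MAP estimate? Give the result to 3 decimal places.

Σ counts = 39. Posterior: Gamma(shape = 4.5+39 = 43.5, rate = 2.8+5 = 7.8).
Mode = (α−1)/β = 42.5/7.8 = 5.449.
Mean = α/β = 43.5/7.8 = 5.577.
Difference = 5.577 − 5.449 = 0.128.

0.128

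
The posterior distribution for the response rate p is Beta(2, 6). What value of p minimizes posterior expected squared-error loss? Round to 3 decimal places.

0.250

Mode = (2−1)/(2+6−2) = 1/6 = 0.167.
Mean = 2/(2+6) = 2/8 = 0.250.
Squared-error loss ⇒ the optimal estimator is the posterior mean.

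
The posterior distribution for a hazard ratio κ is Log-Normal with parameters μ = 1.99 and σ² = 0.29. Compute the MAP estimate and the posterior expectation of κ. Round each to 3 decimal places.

Mode = exp(μ − σ²) = exp(1.70) = 5.474.
Mean = exp(μ + σ²/2) = exp(2.135) = 8.457.

MAP: 5.474. Posterior mean: 8.457.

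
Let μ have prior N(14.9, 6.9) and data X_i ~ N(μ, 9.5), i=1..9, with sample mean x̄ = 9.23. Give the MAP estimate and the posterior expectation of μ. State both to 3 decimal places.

Posterior for μ is Normal. Precision-weighted mean: (1/6.9·14.9 + 9/9.5·9.23) / (1/6.9 + 9/9.5) = 9.982.
A Normal posterior is symmetric, so mode = mean.

MAP: 9.982. Posterior mean: 9.982.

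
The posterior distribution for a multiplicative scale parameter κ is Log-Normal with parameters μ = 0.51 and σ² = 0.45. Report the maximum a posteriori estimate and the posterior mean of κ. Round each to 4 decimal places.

Mode = exp(μ − σ²) = exp(0.06) = 1.0618.
Mean = exp(μ + σ²/2) = exp(0.735) = 2.0855.

MAP = 1.0618, posterior mean = 2.0855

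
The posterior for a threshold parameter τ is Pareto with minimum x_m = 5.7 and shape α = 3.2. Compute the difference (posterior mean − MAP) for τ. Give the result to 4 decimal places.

2.5909

The Pareto density is strictly decreasing on [x_m, ∞), so the mode is x_m = 5.7000.
Mean = α·x_m/(α−1) = 3.2·5.7/2.2 = 8.2909.
Difference = 8.2909 − 5.7000 = 2.5909.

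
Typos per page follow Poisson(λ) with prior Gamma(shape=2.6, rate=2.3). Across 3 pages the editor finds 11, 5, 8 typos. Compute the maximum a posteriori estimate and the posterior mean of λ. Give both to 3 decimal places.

Σ counts = 24. Posterior: Gamma(shape = 2.6+24 = 26.6, rate = 2.3+3 = 5.3).
Mode = (α−1)/β = 25.6/5.3 = 4.830.
Mean = α/β = 26.6/5.3 = 5.019.

maximum a posteriori estimate = 4.830, posterior mean = 5.019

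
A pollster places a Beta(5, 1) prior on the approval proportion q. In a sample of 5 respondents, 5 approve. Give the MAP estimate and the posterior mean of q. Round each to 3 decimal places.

Posterior: Beta(5+5, 1+0) = Beta(10, 1).
Since β = 1 ≤ 1 and α > 1, the Beta density is monotone increasing on [0,1]; the mode is at 1.
Mean = 10/(10+1) = 0.909.
The mean is pulled below the mode by the posterior's left skew.

q_MAP = 1.000, E[q|data] = 0.909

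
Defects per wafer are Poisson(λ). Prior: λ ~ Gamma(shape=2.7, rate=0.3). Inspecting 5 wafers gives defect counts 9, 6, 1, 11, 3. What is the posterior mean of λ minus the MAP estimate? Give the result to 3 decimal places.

Σ counts = 30. Posterior: Gamma(shape = 2.7+30 = 32.7, rate = 0.3+5 = 5.3).
Mode = (α−1)/β = 31.7/5.3 = 5.981.
Mean = α/β = 32.7/5.3 = 6.170.
Difference = 6.170 − 5.981 = 0.189.
The posterior is right-skewed, so the mean exceeds the mode.

0.189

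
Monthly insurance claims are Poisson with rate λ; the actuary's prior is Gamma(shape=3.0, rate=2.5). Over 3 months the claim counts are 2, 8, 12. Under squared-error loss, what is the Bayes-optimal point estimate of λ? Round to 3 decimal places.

4.545

Σ counts = 22. Posterior: Gamma(shape = 3.0+22 = 25.0, rate = 2.5+3 = 5.5).
Mode = (α−1)/β = 24.0/5.5 = 4.364.
Mean = α/β = 25.0/5.5 = 4.545.
Squared-error loss ⇒ the optimal estimator is the posterior mean.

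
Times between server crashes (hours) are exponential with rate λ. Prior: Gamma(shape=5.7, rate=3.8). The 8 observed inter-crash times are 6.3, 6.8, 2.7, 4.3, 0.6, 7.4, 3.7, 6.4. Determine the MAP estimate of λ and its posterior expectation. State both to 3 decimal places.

Σ times = 38.2. Posterior: Gamma(shape = 5.7+8 = 13.7, rate = 3.8+38.2 = 42.0).
Mode = (α−1)/β = 12.7/42.0 = 0.302.
Mean = α/β = 13.7/42.0 = 0.326.

MAP = 0.302; posterior mean = 0.326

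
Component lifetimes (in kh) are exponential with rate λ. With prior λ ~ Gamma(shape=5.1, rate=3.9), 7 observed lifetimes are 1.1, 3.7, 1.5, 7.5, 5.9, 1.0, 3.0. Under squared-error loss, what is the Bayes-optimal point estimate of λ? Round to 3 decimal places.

0.438

Σ times = 23.7. Posterior: Gamma(shape = 5.1+7 = 12.1, rate = 3.9+23.7 = 27.6).
Mode = (α−1)/β = 11.1/27.6 = 0.402.
Mean = α/β = 12.1/27.6 = 0.438.
Squared-error loss ⇒ the optimal estimator is the posterior mean.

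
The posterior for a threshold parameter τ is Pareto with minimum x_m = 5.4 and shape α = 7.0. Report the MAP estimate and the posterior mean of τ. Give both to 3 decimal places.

MAP = 5.400, posterior mean = 6.300

The Pareto density is strictly decreasing on [x_m, ∞), so the mode is x_m = 5.400.
Mean = α·x_m/(α−1) = 7.0·5.4/6.0 = 6.300.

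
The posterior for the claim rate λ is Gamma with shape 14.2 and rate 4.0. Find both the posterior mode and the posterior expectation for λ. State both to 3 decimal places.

Mode = (α−1)/β = 13.2/4.0 = 3.300.
Mean = α/β = 14.2/4.0 = 3.550.

MAP = 3.300; posterior mean = 3.550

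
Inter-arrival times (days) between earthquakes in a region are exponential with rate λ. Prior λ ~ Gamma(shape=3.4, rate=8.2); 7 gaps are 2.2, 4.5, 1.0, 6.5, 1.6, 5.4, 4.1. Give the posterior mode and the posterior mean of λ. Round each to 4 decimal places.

Σ times = 25.3. Posterior: Gamma(shape = 3.4+7 = 10.4, rate = 8.2+25.3 = 33.5).
Mode = (α−1)/β = 9.4/33.5 = 0.2806.
Mean = α/β = 10.4/33.5 = 0.3104.

MAP = 0.2806, posterior mean = 0.3104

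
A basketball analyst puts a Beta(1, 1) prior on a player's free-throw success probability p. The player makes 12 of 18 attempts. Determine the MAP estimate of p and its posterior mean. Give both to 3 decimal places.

MAP = 0.667; posterior mean = 0.650

Posterior: Beta(1+12, 1+6) = Beta(13, 7).
Mode = (13−1)/(13+7−2) = 12/18 = 0.667.
With a flat prior the MAP equals the MLE, 12/18.
Mean = 13/(13+7) = 13/20 = 0.650.
Left-skewed posterior ⇒ mean < mode.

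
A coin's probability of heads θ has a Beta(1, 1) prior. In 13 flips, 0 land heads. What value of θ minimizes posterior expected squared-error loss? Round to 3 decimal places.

0.067

Posterior: Beta(1+0, 1+13) = Beta(1, 14).
Since α = 1 ≤ 1 and β > 1, the Beta density is monotone decreasing on [0,1]; the mode is at 0.
Mean = 1/(1+14) = 0.067.
Squared-error loss ⇒ the optimal estimator is the posterior mean.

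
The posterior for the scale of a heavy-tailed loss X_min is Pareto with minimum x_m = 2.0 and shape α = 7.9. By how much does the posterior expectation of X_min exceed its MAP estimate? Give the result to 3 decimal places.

The Pareto density is strictly decreasing on [x_m, ∞), so the mode is x_m = 2.000.
Mean = α·x_m/(α−1) = 7.9·2.0/6.9 = 2.290.
Difference = 2.290 − 2.000 = 0.290.

0.290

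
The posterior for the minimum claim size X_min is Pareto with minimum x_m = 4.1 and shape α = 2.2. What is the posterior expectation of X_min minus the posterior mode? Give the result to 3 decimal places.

The Pareto density is strictly decreasing on [x_m, ∞), so the mode is x_m = 4.100.
Mean = α·x_m/(α−1) = 2.2·4.1/1.2 = 7.517.
Difference = 7.517 − 4.100 = 3.417.
Mean > mode: the posterior has a right tail.

3.417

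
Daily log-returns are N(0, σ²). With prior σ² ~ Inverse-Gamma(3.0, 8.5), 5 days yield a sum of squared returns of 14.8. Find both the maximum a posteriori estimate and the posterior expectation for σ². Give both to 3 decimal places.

MAP = 2.446; posterior mean = 3.533

Posterior: Inverse-Gamma(shape = 3.0+5/2 = 5.5, scale = 8.5+14.8/2 = 15.9).
Mode = β/(α+1) = 15.9/6.5 = 2.446.
Mean = β/(α−1) = 15.9/4.5 = 3.533.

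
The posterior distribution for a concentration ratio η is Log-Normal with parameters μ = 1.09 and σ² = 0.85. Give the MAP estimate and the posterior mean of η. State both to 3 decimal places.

Mode = exp(μ − σ²) = exp(0.24) = 1.271.
Mean = exp(μ + σ²/2) = exp(1.515) = 4.549.

MAP = 1.271, posterior mean = 4.549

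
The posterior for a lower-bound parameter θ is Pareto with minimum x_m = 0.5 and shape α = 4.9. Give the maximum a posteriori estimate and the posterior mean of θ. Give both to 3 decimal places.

The Pareto density is strictly decreasing on [x_m, ∞), so the mode is x_m = 0.500.
Mean = α·x_m/(α−1) = 4.9·0.5/3.9 = 0.628.
Mean > mode: the posterior has a right tail.

θ_MAP = 0.500, E[θ|data] = 0.628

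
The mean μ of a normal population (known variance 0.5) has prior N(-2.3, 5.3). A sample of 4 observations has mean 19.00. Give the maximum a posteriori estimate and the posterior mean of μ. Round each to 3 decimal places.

μ_MAP = 18.509, E[μ|data] = 18.509

Posterior for μ is Normal. Precision-weighted mean: (1/5.3·-2.3 + 4/0.5·19.00) / (1/5.3 + 4/0.5) = 18.509.
A Normal posterior is symmetric, so mode = mean.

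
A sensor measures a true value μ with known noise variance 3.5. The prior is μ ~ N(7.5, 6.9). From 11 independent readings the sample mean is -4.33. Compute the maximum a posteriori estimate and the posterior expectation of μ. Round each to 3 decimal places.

Posterior for μ is Normal. Precision-weighted mean: (1/6.9·7.5 + 11/3.5·-4.33) / (1/6.9 + 11/3.5) = -3.809.
A Normal posterior is symmetric, so mode = mean.

MAP: -3.809. Posterior mean: -3.809.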